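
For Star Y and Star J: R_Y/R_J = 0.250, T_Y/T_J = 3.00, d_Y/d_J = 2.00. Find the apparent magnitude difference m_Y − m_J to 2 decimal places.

L_Y/L_J = (0.250)²(3.00)⁴ = 5.062.
F_Y/F_J = (L_Y/L_J)/(d_Y/d_J)² = 5.062/4.000 = 1.266.
m_Y − m_J = −2.5 log₁₀(1.266) = -0.26.

-0.26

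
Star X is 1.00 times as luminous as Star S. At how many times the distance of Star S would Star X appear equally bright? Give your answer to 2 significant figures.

Equal flux requires L_X/d_X² = L_S/d_S², so d_X/d_S = √(L_X/L_S)
= √(1.00) = 1.000.

1.0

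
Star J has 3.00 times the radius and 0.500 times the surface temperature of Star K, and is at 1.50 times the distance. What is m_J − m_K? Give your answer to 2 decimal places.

L_J/L_K = (3.00)²(0.500)⁴ = 0.5625.
F_J/F_K = (L_J/L_K)/(d_J/d_K)² = 0.5625/2.250 = 0.2500.
m_J − m_K = −2.5 log₁₀(0.2500) = 1.51.

1.51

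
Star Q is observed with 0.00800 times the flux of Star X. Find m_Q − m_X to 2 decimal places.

m_Q − m_X = −2.5 log₁₀(F_Q/F_X) = −2.5 log₁₀(0.00800) = −2.5 × (-2.097) = 5.242.

5.24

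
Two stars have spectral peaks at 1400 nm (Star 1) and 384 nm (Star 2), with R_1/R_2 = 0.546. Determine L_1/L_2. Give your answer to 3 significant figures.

0.00169

Wien's law gives T ∝ 1/λ_max, so T_1/T_2 = λ_2/λ_1 = 384/1400 = 0.2743.
Then L ∝ R²T⁴ gives L_1/L_2 = (0.546)² × (0.2743)⁴ = 0.2981 × 0.005660 = 0.001687.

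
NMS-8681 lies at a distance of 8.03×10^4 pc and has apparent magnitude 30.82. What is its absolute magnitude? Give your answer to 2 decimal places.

11.30

M = m − 5 log₁₀(d/10 pc) = 30.82 − 5 log₁₀(8.03×10^4/10)
  = 30.82 − 5 × 3.905 = 30.82 − 19.52 = 11.30.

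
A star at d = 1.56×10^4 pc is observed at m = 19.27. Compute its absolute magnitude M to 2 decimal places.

M = m − 5 log₁₀(d/10 pc) = 19.27 − 5 log₁₀(1.56×10^4/10)
  = 19.27 − 5 × 3.193 = 19.27 − 15.97 = 3.30.

3.30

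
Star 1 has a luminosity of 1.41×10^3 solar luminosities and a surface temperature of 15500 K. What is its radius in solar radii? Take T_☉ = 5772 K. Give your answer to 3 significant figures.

R/R_☉ = √(L/L_☉) / (T/T_☉)² = √(1.41×10^3) / (2.685)²
       = 37.55 / 7.211 = 5.207.

5.21 solar radii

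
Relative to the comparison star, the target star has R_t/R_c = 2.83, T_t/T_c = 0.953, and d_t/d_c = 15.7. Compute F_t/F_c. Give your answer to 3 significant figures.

0.0268

L_t/L_c = (R_t/R_c)²(T_t/T_c)⁴ = (2.83)² × (0.953)⁴ = 6.606.
F_t/F_c = (L_t/L_c)/(d_t/d_c)² = 6.606 / (15.7)² = 0.02680.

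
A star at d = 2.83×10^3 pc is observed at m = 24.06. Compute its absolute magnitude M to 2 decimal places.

11.80

M = m − 5 log₁₀(d/10 pc) = 24.06 − 5 log₁₀(2.83×10^3/10)
  = 24.06 − 5 × 2.452 = 24.06 − 12.26 = 11.80.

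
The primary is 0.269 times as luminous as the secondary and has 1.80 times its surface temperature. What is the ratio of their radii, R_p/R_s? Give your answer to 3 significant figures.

0.160

L ∝ R²T⁴ gives R ∝ √L / T², so
R_p/R_s = √(0.269) / (1.80)² = 0.5187 / 3.240 = 0.1601.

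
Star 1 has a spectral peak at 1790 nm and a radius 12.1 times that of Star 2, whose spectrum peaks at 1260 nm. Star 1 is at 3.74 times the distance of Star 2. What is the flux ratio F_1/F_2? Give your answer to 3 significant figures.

2.57

Wien's law: T_1/T_2 = λ_2/λ_1 = 1260/1790 = 0.7039.
L_1/L_2 = (R_1/R_2)²(T_1/T_2)⁴ = (12.1)²(0.7039)⁴ = 35.95.
F_1/F_2 = (L_1/L_2)/(d_1/d_2)² = 35.95/(3.74)² = 2.570.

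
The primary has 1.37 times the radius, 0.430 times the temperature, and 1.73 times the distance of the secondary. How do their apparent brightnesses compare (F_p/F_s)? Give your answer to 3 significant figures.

L_p/L_s = (R_p/R_s)²(T_p/T_s)⁴ = (1.37)² × (0.430)⁴ = 0.06417.
F_p/F_s = (L_p/L_s)/(d_p/d_s)² = 0.06417 / (1.73)² = 0.02144.

0.0214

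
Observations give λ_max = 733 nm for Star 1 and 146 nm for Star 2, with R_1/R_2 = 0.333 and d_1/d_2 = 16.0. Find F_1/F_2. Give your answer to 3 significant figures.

6.82×10^-7

Wien's law: T_1/T_2 = λ_2/λ_1 = 146/733 = 0.1992.
L_1/L_2 = (R_1/R_2)²(T_1/T_2)⁴ = (0.333)²(0.1992)⁴ = 1.745×10^-4.
F_1/F_2 = (L_1/L_2)/(d_1/d_2)² = 1.745×10^-4/(16.0)² = 6.818×10^-7.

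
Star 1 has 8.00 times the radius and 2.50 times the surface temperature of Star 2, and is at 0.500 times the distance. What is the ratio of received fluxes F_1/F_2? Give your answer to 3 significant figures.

1.00×10^4

L_1/L_2 = (R_1/R_2)²(T_1/T_2)⁴ = (8.00)² × (2.50)⁴ = 2500.
F_1/F_2 = (L_1/L_2)/(d_1/d_2)² = 2500 / (0.500)² = 1.000×10^4.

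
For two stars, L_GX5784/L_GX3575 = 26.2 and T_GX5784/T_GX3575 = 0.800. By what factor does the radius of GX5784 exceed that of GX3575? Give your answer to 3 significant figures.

L ∝ R²T⁴ gives R ∝ √L / T², so
R_GX5784/R_GX3575 = √(26.2) / (0.800)² = 5.119 / 0.6400 = 7.998.

8.00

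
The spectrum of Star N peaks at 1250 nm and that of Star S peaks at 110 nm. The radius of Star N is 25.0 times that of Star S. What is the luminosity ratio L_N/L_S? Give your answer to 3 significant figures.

0.0375

Wien's law gives T ∝ 1/λ_max, so T_N/T_S = λ_S/λ_N = 110/1250 = 0.08800.
Then L ∝ R²T⁴ gives L_N/L_S = (25.0)² × (0.08800)⁴ = 625.0 × 5.997×10^-5 = 0.03748.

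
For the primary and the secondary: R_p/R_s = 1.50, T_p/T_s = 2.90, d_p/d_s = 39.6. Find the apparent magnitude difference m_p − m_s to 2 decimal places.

L_p/L_s = (1.50)²(2.90)⁴ = 159.1.
F_p/F_s = (L_p/L_s)/(d_p/d_s)² = 159.1/1568 = 0.1015.
m_p − m_s = −2.5 log₁₀(0.1015) = 2.48.

2.48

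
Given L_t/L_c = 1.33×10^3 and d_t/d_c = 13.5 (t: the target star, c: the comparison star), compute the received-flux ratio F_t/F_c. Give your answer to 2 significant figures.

F = L/(4πd²), so F_t/F_c = (L_t/L_c) / (d_t/d_c)²
= 1.33×10^3 / (13.5)² = 1.33×10^3 / 182.2 = 7.298.

7.3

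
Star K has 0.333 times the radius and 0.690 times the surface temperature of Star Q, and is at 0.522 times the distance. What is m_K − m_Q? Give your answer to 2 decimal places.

2.59

L_K/L_Q = (0.333)²(0.690)⁴ = 0.02514.
F_K/F_Q = (L_K/L_Q)/(d_K/d_Q)² = 0.02514/0.2725 = 0.09225.
m_K − m_Q = −2.5 log₁₀(0.09225) = 2.59.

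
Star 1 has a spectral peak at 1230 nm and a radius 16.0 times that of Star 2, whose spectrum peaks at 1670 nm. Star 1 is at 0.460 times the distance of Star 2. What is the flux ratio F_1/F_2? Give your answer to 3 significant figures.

4.11×10^3

Wien's law: T_1/T_2 = λ_2/λ_1 = 1670/1230 = 1.358.
L_1/L_2 = (R_1/R_2)²(T_1/T_2)⁴ = (16.0)²(1.358)⁴ = 869.9.
F_1/F_2 = (L_1/L_2)/(d_1/d_2)² = 869.9/(0.460)² = 4111.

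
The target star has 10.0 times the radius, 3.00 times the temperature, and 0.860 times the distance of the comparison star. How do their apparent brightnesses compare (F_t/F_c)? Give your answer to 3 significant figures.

L_t/L_c = (R_t/R_c)²(T_t/T_c)⁴ = (10.0)² × (3.00)⁴ = 8100.
F_t/F_c = (L_t/L_c)/(d_t/d_c)² = 8100 / (0.860)² = 1.095×10^4.

1.10×10^4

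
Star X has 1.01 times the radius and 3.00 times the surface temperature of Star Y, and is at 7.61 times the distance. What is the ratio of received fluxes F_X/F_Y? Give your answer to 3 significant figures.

1.43

L_X/L_Y = (R_X/R_Y)²(T_X/T_Y)⁴ = (1.01)² × (3.00)⁴ = 82.63.
F_X/F_Y = (L_X/L_Y)/(d_X/d_Y)² = 82.63 / (7.61)² = 1.427.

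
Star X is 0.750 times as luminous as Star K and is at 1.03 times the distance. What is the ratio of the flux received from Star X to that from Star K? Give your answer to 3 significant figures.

F = L/(4πd²), so F_X/F_K = (L_X/L_K) / (d_X/d_K)²
= 0.750 / (1.03)² = 0.750 / 1.061 = 0.7069.

0.707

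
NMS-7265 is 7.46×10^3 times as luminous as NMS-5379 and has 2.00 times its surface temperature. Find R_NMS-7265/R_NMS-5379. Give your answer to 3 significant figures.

L ∝ R²T⁴ gives R ∝ √L / T², so
R_NMS-7265/R_NMS-5379 = √(7.46×10^3) / (2.00)² = 86.37 / 4.000 = 21.59.

21.6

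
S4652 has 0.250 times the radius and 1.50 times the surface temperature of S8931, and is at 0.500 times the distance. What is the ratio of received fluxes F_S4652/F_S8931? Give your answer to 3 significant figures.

L_S4652/L_S8931 = (R_S4652/R_S8931)²(T_S4652/T_S8931)⁴ = (0.250)² × (1.50)⁴ = 0.3164.
F_S4652/F_S8931 = (L_S4652/L_S8931)/(d_S4652/d_S8931)² = 0.3164 / (0.500)² = 1.266.

1.27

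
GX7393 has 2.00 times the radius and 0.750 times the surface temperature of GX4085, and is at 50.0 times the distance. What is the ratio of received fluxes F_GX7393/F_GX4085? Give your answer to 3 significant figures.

5.06×10^-4

L_GX7393/L_GX4085 = (R_GX7393/R_GX4085)²(T_GX7393/T_GX4085)⁴ = (2.00)² × (0.750)⁴ = 1.266.
F_GX7393/F_GX4085 = (L_GX7393/L_GX4085)/(d_GX7393/d_GX4085)² = 1.266 / (50.0)² = 5.062×10^-4.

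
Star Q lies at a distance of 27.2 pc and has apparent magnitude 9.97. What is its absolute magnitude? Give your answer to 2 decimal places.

M = m − 5 log₁₀(d/10 pc) = 9.97 − 5 log₁₀(27.2/10)
  = 9.97 − 5 × 0.435 = 9.97 − 2.17 = 7.80.

7.80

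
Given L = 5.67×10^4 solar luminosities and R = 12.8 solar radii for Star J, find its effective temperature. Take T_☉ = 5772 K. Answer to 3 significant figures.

T/T_☉ = (L/L_☉)^(1/4) / (R/R_☉)^(1/2)
T = 5772 × (5.67×10^4)^(1/4) / √(12.8) = 5772 × 15.43 / 3.578 = 2.490×10^4 K.

2.49×10^4 K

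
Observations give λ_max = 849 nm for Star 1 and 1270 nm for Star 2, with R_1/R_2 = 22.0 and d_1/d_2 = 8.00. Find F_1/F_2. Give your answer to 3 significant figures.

37.9

Wien's law: T_1/T_2 = λ_2/λ_1 = 1270/849 = 1.496.
L_1/L_2 = (R_1/R_2)²(T_1/T_2)⁴ = (22.0)²(1.496)⁴ = 2423.
F_1/F_2 = (L_1/L_2)/(d_1/d_2)² = 2423/(8.00)² = 37.87.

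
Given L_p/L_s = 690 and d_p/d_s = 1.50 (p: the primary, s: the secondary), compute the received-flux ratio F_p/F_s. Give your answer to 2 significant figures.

F = L/(4πd²), so F_p/F_s = (L_p/L_s) / (d_p/d_s)²
= 690 / (1.50)² = 690 / 2.250 = 306.7.

3.1×10^2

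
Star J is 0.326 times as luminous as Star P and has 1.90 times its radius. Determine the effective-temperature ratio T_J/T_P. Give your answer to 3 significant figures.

L ∝ R²T⁴ gives T ∝ (L/R²)^(1/4), so
T_J/T_P = (0.326 / 1.90²)^(1/4) = (0.09030)^(1/4) = 0.5482.

0.548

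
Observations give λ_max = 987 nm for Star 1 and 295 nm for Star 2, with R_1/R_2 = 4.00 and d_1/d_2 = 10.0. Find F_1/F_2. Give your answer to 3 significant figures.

Wien's law: T_1/T_2 = λ_2/λ_1 = 295/987 = 0.2989.
L_1/L_2 = (R_1/R_2)²(T_1/T_2)⁴ = (4.00)²(0.2989)⁴ = 0.1277.
F_1/F_2 = (L_1/L_2)/(d_1/d_2)² = 0.1277/(10.0)² = 0.001277.

0.00128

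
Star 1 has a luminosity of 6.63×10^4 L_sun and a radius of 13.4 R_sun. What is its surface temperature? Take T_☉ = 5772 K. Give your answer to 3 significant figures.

2.53×10^4 K

T/T_☉ = (L/L_☉)^(1/4) / (R/R_☉)^(1/2)
T = 5772 × (6.63×10^4)^(1/4) / √(13.4) = 5772 × 16.05 / 3.661 = 2.530×10^4 K.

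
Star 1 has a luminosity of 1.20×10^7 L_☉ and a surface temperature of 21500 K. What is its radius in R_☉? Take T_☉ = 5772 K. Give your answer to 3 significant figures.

250 R_☉

R/R_☉ = √(L/L_☉) / (T/T_☉)² = √(1.20×10^7) / (3.725)²
       = 3464 / 13.87 = 249.7.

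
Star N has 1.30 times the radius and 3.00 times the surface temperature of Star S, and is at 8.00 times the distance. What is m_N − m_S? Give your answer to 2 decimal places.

-0.83

L_N/L_S = (1.30)²(3.00)⁴ = 136.9.
F_N/F_S = (L_N/L_S)/(d_N/d_S)² = 136.9/64.00 = 2.139.
m_N − m_S = −2.5 log₁₀(2.139) = -0.83.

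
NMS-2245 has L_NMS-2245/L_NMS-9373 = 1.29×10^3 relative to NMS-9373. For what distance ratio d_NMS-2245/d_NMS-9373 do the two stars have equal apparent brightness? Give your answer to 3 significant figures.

Equal flux requires L_NMS-2245/d_NMS-2245² = L_NMS-9373/d_NMS-9373², so d_NMS-2245/d_NMS-9373 = √(L_NMS-2245/L_NMS-9373)
= √(1.29×10^3) = 35.92.

35.9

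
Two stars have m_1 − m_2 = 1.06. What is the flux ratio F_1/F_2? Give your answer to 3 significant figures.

F_1/F_2 = 10^(−(m_1 − m_2)/2.5) = 10^(-1.06/2.5) = 10^-0.424 = 0.3767.

0.377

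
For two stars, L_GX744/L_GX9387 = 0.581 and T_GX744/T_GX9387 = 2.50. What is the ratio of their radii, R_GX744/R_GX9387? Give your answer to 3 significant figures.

0.122

L ∝ R²T⁴ gives R ∝ √L / T², so
R_GX744/R_GX9387 = √(0.581) / (2.50)² = 0.7622 / 6.250 = 0.1220.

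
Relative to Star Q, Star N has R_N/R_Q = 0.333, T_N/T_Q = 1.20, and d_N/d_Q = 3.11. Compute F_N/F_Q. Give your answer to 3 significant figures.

L_N/L_Q = (R_N/R_Q)²(T_N/T_Q)⁴ = (0.333)² × (1.20)⁴ = 0.2299.
F_N/F_Q = (L_N/L_Q)/(d_N/d_Q)² = 0.2299 / (3.11)² = 0.02377.

0.0238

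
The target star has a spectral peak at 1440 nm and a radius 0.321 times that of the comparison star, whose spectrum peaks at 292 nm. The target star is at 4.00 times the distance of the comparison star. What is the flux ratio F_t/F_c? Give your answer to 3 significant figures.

1.09×10^-5

Wien's law: T_t/T_c = λ_c/λ_t = 292/1440 = 0.2028.
L_t/L_c = (R_t/R_c)²(T_t/T_c)⁴ = (0.321)²(0.2028)⁴ = 1.742×10^-4.
F_t/F_c = (L_t/L_c)/(d_t/d_c)² = 1.742×10^-4/(4.00)² = 1.089×10^-5.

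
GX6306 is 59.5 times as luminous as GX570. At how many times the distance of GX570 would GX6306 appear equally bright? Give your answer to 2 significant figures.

Equal flux requires L_GX6306/d_GX6306² = L_GX570/d_GX570², so d_GX6306/d_GX570 = √(L_GX6306/L_GX570)
= √(59.5) = 7.714.

7.7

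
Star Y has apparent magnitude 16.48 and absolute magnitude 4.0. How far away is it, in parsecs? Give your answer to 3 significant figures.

m − M = 5 log₁₀(d/10 pc)
16.48 − (4.0) = 12.48 = 5 log₁₀(d/10)
d = 10 × 10^(12.48/5) = 10 × 10^2.496 = 3133 pc.

3.13×10^3 pc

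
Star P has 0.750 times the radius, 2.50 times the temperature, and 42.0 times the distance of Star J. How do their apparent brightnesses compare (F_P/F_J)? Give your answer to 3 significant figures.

0.0125

L_P/L_J = (R_P/R_J)²(T_P/T_J)⁴ = (0.750)² × (2.50)⁴ = 21.97.
F_P/F_J = (L_P/L_J)/(d_P/d_J)² = 21.97 / (42.0)² = 0.01246.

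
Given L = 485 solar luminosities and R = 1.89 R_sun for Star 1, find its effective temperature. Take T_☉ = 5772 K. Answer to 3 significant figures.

T/T_☉ = (L/L_☉)^(1/4) / (R/R_☉)^(1/2)
T = 5772 × (485)^(1/4) / √(1.89) = 5772 × 4.693 / 1.375 = 1.970×10^4 K.

1.97×10^4 K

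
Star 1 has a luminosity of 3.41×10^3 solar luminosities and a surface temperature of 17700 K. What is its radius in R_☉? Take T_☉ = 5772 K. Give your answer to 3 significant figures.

R/R_☉ = √(L/L_☉) / (T/T_☉)² = √(3.41×10^3) / (3.067)²
       = 58.40 / 9.404 = 6.210.

6.21 R_☉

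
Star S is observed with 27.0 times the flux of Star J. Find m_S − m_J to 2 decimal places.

-3.58

m_S − m_J = −2.5 log₁₀(F_S/F_J) = −2.5 log₁₀(27.0) = −2.5 × (1.431) = -3.578.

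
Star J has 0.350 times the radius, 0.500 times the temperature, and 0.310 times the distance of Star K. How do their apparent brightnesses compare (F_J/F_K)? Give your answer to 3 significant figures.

L_J/L_K = (R_J/R_K)²(T_J/T_K)⁴ = (0.350)² × (0.500)⁴ = 0.007656.
F_J/F_K = (L_J/L_K)/(d_J/d_K)² = 0.007656 / (0.310)² = 0.07967.

0.0797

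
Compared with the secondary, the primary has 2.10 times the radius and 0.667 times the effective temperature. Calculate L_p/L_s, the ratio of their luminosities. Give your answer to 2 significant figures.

0.87

From the Stefan–Boltzmann law, L ∝ R²T⁴, so
L_p/L_s = (R_p/R_s)² (T_p/T_s)⁴ = (2.10)² × (0.667)⁴ = 4.410 × 0.1979 = 0.8729.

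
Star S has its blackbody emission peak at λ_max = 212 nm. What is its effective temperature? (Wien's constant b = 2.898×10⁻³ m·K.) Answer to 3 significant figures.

T = b/λ_max = 2.898×10⁻³ / (212×10⁻⁹) = 1.367×10^4 K.

1.37×10^4 K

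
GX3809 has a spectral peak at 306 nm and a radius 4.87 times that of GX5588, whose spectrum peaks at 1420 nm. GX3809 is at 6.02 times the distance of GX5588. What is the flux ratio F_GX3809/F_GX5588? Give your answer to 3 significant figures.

Wien's law: T_GX3809/T_GX5588 = λ_GX5588/λ_GX3809 = 1420/306 = 4.641.
L_GX3809/L_GX5588 = (R_GX3809/R_GX5588)²(T_GX3809/T_GX5588)⁴ = (4.87)²(4.641)⁴ = 1.100×10^4.
F_GX3809/F_GX5588 = (L_GX3809/L_GX5588)/(d_GX3809/d_GX5588)² = 1.100×10^4/(6.02)² = 303.5.

303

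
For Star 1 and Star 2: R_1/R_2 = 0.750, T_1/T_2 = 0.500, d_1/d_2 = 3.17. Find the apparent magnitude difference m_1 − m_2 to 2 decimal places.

L_1/L_2 = (0.750)²(0.500)⁴ = 0.03516.
F_1/F_2 = (L_1/L_2)/(d_1/d_2)² = 0.03516/10.05 = 0.003499.
m_1 − m_2 = −2.5 log₁₀(0.003499) = 6.14.

6.14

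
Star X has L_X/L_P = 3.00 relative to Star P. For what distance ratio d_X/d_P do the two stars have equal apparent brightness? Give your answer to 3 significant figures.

1.73

Equal flux requires L_X/d_X² = L_P/d_P², so d_X/d_P = √(L_X/L_P)
= √(3.00) = 1.732.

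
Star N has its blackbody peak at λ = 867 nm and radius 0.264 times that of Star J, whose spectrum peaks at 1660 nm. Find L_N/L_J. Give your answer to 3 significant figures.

Wien's law gives T ∝ 1/λ_max, so T_N/T_J = λ_J/λ_N = 1660/867 = 1.915.
Then L ∝ R²T⁴ gives L_N/L_J = (0.264)² × (1.915)⁴ = 0.06970 × 13.44 = 0.9366.

0.937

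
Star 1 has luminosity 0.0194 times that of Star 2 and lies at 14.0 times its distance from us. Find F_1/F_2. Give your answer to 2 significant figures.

9.9×10^-5

F = L/(4πd²), so F_1/F_2 = (L_1/L_2) / (d_1/d_2)²
= 0.0194 / (14.0)² = 0.0194 / 196.0 = 9.898×10^-5.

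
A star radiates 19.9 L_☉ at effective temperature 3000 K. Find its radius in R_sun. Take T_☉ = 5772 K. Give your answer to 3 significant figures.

16.5 R_sun

R/R_☉ = √(L/L_☉) / (T/T_☉)² = √(19.9) / (0.5198)²
       = 4.461 / 0.2701 = 16.51.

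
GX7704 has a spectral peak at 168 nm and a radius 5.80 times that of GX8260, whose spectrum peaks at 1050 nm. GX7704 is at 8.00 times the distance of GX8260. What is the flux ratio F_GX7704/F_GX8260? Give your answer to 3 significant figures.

802

Wien's law: T_GX7704/T_GX8260 = λ_GX8260/λ_GX7704 = 1050/168 = 6.250.
L_GX7704/L_GX8260 = (R_GX7704/R_GX8260)²(T_GX7704/T_GX8260)⁴ = (5.80)²(6.250)⁴ = 5.133×10^4.
F_GX7704/F_GX8260 = (L_GX7704/L_GX8260)/(d_GX7704/d_GX8260)² = 5.133×10^4/(8.00)² = 802.0.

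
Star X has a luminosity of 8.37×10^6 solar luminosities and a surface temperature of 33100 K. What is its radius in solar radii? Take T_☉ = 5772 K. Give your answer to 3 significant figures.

88.0 solar radii

R/R_☉ = √(L/L_☉) / (T/T_☉)² = √(8.37×10^6) / (5.735)²
       = 2893 / 32.89 = 87.98.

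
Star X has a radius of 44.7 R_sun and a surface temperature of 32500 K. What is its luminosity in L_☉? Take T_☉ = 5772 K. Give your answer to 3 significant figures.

2.01×10^6 L_☉

L/L_☉ = (R/R_☉)² (T/T_☉)⁴ = (44.7)² × (32500/5772)⁴
       = 1998 × (5.631)⁴ = 1998 × 1005 = 2.008×10^6.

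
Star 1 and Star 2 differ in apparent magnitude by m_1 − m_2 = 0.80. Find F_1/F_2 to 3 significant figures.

0.479

F_1/F_2 = 10^(−(m_1 − m_2)/2.5) = 10^(-0.80/2.5) = 10^-0.320 = 0.4786.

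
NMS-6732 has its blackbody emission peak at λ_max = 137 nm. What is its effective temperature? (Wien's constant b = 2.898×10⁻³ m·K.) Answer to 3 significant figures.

2.12×10^4 K

T = b/λ_max = 2.898×10⁻³ / (137×10⁻⁹) = 2.115×10^4 K.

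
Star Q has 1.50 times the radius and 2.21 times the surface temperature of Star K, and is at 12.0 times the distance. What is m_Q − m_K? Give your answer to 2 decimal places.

1.07

L_Q/L_K = (1.50)²(2.21)⁴ = 53.67.
F_Q/F_K = (L_Q/L_K)/(d_Q/d_K)² = 53.67/144.0 = 0.3727.
m_Q − m_K = −2.5 log₁₀(0.3727) = 1.07.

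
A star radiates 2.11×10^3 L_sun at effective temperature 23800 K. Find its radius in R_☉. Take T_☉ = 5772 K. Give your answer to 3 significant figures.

2.70 R_☉

R/R_☉ = √(L/L_☉) / (T/T_☉)² = √(2.11×10^3) / (4.123)²
       = 45.93 / 17.00 = 2.702.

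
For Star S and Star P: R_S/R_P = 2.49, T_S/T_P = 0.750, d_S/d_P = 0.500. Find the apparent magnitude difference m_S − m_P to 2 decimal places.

-2.24

L_S/L_P = (2.49)²(0.750)⁴ = 1.962.
F_S/F_P = (L_S/L_P)/(d_S/d_P)² = 1.962/0.2500 = 7.847.
m_S − m_P = −2.5 log₁₀(7.847) = -2.24.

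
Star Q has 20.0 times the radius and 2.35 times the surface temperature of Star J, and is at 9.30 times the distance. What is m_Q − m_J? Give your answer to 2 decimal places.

L_Q/L_J = (20.0)²(2.35)⁴ = 1.220×10^4.
F_Q/F_J = (L_Q/L_J)/(d_Q/d_J)² = 1.220×10^4/86.49 = 141.0.
m_Q − m_J = −2.5 log₁₀(141.0) = -5.37.

-5.37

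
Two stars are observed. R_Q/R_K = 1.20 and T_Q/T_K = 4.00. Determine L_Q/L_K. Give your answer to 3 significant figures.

369

From the Stefan–Boltzmann law, L ∝ R²T⁴, so
L_Q/L_K = (R_Q/R_K)² (T_Q/T_K)⁴ = (1.20)² × (4.00)⁴ = 1.440 × 256.0 = 368.6.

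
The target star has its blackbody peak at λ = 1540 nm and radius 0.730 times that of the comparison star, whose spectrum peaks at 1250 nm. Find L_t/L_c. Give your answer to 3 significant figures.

0.231

Wien's law gives T ∝ 1/λ_max, so T_t/T_c = λ_c/λ_t = 1250/1540 = 0.8117.
Then L ∝ R²T⁴ gives L_t/L_c = (0.730)² × (0.8117)⁴ = 0.5329 × 0.4341 = 0.2313.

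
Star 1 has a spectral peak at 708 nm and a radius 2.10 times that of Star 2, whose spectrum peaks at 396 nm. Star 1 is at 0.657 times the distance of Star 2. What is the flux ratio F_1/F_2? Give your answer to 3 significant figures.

1.00

Wien's law: T_1/T_2 = λ_2/λ_1 = 396/708 = 0.5593.
L_1/L_2 = (R_1/R_2)²(T_1/T_2)⁴ = (2.10)²(0.5593)⁴ = 0.4316.
F_1/F_2 = (L_1/L_2)/(d_1/d_2)² = 0.4316/(0.657)² = 0.9999.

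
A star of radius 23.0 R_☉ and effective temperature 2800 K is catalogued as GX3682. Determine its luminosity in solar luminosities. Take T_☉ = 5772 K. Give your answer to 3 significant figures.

L/L_☉ = (R/R_☉)² (T/T_☉)⁴ = (23.0)² × (2800/5772)⁴
       = 529.0 × (0.4851)⁴ = 529.0 × 0.05538 = 29.29.

29.3 solar luminosities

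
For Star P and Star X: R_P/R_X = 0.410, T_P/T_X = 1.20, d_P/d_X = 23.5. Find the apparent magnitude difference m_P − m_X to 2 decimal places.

8.00

L_P/L_X = (0.410)²(1.20)⁴ = 0.3486.
F_P/F_X = (L_P/L_X)/(d_P/d_X)² = 0.3486/552.2 = 6.312×10^-4.
m_P − m_X = −2.5 log₁₀(6.312×10^-4) = 8.00.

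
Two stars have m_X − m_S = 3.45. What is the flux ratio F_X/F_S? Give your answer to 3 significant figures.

0.0417

F_X/F_S = 10^(−(m_X − m_S)/2.5) = 10^(-3.45/2.5) = 10^-1.380 = 0.04169.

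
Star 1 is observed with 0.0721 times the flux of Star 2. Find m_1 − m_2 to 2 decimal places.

2.86

m_1 − m_2 = −2.5 log₁₀(F_1/F_2) = −2.5 log₁₀(0.0721) = −2.5 × (-1.142) = 2.855.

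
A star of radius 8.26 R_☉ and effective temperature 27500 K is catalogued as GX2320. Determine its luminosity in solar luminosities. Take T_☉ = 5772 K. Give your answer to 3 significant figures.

3.52×10^4 solar luminosities

L/L_☉ = (R/R_☉)² (T/T_☉)⁴ = (8.26)² × (27500/5772)⁴
       = 68.23 × (4.764)⁴ = 68.23 × 515.3 = 3.515×10^4.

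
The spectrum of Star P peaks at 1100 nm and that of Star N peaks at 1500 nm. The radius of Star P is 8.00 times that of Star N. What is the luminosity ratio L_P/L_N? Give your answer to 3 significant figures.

Wien's law gives T ∝ 1/λ_max, so T_P/T_N = λ_N/λ_P = 1500/1100 = 1.364.
Then L ∝ R²T⁴ gives L_P/L_N = (8.00)² × (1.364)⁴ = 64.00 × 3.458 = 221.3.

221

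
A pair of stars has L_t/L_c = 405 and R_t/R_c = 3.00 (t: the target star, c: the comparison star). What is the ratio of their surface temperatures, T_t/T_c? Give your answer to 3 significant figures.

L ∝ R²T⁴ gives T ∝ (L/R²)^(1/4), so
T_t/T_c = (405 / 3.00²)^(1/4) = (45.00)^(1/4) = 2.590.

2.59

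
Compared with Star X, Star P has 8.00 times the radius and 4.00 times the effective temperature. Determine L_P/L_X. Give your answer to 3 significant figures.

From the Stefan–Boltzmann law, L ∝ R²T⁴, so
L_P/L_X = (R_P/R_X)² (T_P/T_X)⁴ = (8.00)² × (4.00)⁴ = 64.00 × 256.0 = 1.638×10^4.

1.64×10^4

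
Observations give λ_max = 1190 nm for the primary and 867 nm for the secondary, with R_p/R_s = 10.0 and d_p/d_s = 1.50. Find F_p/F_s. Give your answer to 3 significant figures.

12.5

Wien's law: T_p/T_s = λ_s/λ_p = 867/1190 = 0.7286.
L_p/L_s = (R_p/R_s)²(T_p/T_s)⁴ = (10.0)²(0.7286)⁴ = 28.18.
F_p/F_s = (L_p/L_s)/(d_p/d_s)² = 28.18/(1.50)² = 12.52.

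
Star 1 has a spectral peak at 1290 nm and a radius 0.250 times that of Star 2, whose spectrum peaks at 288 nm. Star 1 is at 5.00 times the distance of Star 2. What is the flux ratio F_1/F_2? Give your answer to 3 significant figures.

6.21×10^-6

Wien's law: T_1/T_2 = λ_2/λ_1 = 288/1290 = 0.2233.
L_1/L_2 = (R_1/R_2)²(T_1/T_2)⁴ = (0.250)²(0.2233)⁴ = 1.553×10^-4.
F_1/F_2 = (L_1/L_2)/(d_1/d_2)² = 1.553×10^-4/(5.00)² = 6.211×10^-6.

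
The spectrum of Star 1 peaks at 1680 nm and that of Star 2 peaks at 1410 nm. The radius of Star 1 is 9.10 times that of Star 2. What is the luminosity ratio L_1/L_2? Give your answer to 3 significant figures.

Wien's law gives T ∝ 1/λ_max, so T_1/T_2 = λ_2/λ_1 = 1410/1680 = 0.8393.
Then L ∝ R²T⁴ gives L_1/L_2 = (9.10)² × (0.8393)⁴ = 82.81 × 0.4962 = 41.09.

41.1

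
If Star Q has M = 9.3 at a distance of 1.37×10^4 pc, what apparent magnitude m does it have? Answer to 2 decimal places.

m = M + 5 log₁₀(d/10 pc) = 9.3 + 5 log₁₀(1.37×10^4/10)
  = 9.3 + 5 × 3.137 = 9.3 + 15.68 = 24.98.

24.98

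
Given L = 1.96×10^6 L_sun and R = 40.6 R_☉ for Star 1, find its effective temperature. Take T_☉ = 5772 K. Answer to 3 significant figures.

3.39×10^4 K

T/T_☉ = (L/L_☉)^(1/4) / (R/R_☉)^(1/2)
T = 5772 × (1.96×10^6)^(1/4) / √(40.6) = 5772 × 37.42 / 6.372 = 3.389×10^4 K.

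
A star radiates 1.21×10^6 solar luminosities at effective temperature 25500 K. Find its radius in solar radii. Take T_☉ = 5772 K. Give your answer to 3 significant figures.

R/R_☉ = √(L/L_☉) / (T/T_☉)² = √(1.21×10^6) / (4.418)²
       = 1100 / 19.52 = 56.36.

56.4 solar radii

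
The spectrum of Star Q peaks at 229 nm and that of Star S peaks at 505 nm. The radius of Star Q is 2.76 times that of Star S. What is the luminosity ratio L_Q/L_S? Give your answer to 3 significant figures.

180

Wien's law gives T ∝ 1/λ_max, so T_Q/T_S = λ_S/λ_Q = 505/229 = 2.205.
Then L ∝ R²T⁴ gives L_Q/L_S = (2.76)² × (2.205)⁴ = 7.618 × 23.65 = 180.2.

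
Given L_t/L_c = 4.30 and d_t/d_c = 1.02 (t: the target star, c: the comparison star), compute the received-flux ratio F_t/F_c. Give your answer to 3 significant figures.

F = L/(4πd²), so F_t/F_c = (L_t/L_c) / (d_t/d_c)²
= 4.30 / (1.02)² = 4.30 / 1.040 = 4.133.

4.13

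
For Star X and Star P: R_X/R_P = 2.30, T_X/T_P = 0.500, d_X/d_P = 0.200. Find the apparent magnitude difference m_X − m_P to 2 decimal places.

-2.29

L_X/L_P = (2.30)²(0.500)⁴ = 0.3306.
F_X/F_P = (L_X/L_P)/(d_X/d_P)² = 0.3306/0.04000 = 8.266.
m_X − m_P = −2.5 log₁₀(8.266) = -2.29.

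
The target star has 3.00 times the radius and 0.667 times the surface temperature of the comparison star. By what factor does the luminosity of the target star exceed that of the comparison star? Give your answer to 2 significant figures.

From the Stefan–Boltzmann law, L ∝ R²T⁴, so
L_t/L_c = (R_t/R_c)² (T_t/T_c)⁴ = (3.00)² × (0.667)⁴ = 9.000 × 0.1979 = 1.781.

1.8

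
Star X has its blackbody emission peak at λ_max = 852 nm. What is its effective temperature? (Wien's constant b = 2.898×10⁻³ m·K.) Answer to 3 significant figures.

T = b/λ_max = 2.898×10⁻³ / (852×10⁻⁹) = 3401 K.

3.40×10^3 K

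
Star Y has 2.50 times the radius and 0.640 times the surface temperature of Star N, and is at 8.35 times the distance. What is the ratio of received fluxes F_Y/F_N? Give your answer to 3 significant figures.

0.0150

L_Y/L_N = (R_Y/R_N)²(T_Y/T_N)⁴ = (2.50)² × (0.640)⁴ = 1.049.
F_Y/F_N = (L_Y/L_N)/(d_Y/d_N)² = 1.049 / (8.35)² = 0.01504.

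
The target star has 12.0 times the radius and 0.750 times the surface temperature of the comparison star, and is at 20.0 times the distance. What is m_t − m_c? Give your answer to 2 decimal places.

2.36

L_t/L_c = (12.0)²(0.750)⁴ = 45.56.
F_t/F_c = (L_t/L_c)/(d_t/d_c)² = 45.56/400.0 = 0.1139.
m_t − m_c = −2.5 log₁₀(0.1139) = 2.36.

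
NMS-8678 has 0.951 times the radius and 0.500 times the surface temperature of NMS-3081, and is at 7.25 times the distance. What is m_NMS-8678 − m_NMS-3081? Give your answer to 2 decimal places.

L_NMS-8678/L_NMS-3081 = (0.951)²(0.500)⁴ = 0.05653.
F_NMS-8678/F_NMS-3081 = (L_NMS-8678/L_NMS-3081)/(d_NMS-8678/d_NMS-3081)² = 0.05653/52.56 = 0.001075.
m_NMS-8678 − m_NMS-3081 = −2.5 log₁₀(0.001075) = 7.42.

7.42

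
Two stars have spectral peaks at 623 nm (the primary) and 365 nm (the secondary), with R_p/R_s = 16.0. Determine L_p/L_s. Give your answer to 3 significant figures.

Wien's law gives T ∝ 1/λ_max, so T_p/T_s = λ_s/λ_p = 365/623 = 0.5859.
Then L ∝ R²T⁴ gives L_p/L_s = (16.0)² × (0.5859)⁴ = 256.0 × 0.1178 = 30.16.

30.2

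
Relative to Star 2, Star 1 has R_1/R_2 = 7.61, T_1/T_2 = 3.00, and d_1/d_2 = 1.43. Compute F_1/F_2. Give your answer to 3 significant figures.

L_1/L_2 = (R_1/R_2)²(T_1/T_2)⁴ = (7.61)² × (3.00)⁴ = 4691.
F_1/F_2 = (L_1/L_2)/(d_1/d_2)² = 4691 / (1.43)² = 2294.

2.29×10^3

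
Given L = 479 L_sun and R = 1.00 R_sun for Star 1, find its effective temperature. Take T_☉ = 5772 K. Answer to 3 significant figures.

T/T_☉ = (L/L_☉)^(1/4) / (R/R_☉)^(1/2)
T = 5772 × (479)^(1/4) / √(1.00) = 5772 × 4.678 / 1.000 = 2.700×10^4 K.

2.70×10^4 K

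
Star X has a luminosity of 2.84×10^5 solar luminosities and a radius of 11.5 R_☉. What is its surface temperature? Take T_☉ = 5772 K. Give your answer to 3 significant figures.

3.93×10^4 K

T/T_☉ = (L/L_☉)^(1/4) / (R/R_☉)^(1/2)
T = 5772 × (2.84×10^5)^(1/4) / √(11.5) = 5772 × 23.08 / 3.391 = 3.929×10^4 K.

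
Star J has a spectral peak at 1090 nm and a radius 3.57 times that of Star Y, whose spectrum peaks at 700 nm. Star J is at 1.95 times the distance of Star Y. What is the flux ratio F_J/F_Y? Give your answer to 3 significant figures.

Wien's law: T_J/T_Y = λ_Y/λ_J = 700/1090 = 0.6422.
L_J/L_Y = (R_J/R_Y)²(T_J/T_Y)⁴ = (3.57)²(0.6422)⁴ = 2.168.
F_J/F_Y = (L_J/L_Y)/(d_J/d_Y)² = 2.168/(1.95)² = 0.5701.

0.570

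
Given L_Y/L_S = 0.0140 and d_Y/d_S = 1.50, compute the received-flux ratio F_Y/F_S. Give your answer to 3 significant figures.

F = L/(4πd²), so F_Y/F_S = (L_Y/L_S) / (d_Y/d_S)²
= 0.0140 / (1.50)² = 0.0140 / 2.250 = 0.006222.

0.00622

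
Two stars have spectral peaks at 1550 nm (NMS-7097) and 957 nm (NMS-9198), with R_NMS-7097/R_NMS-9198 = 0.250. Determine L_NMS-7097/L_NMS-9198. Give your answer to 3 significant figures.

0.00908

Wien's law gives T ∝ 1/λ_max, so T_NMS-7097/T_NMS-9198 = λ_NMS-9198/λ_NMS-7097 = 957/1550 = 0.6174.
Then L ∝ R²T⁴ gives L_NMS-7097/L_NMS-9198 = (0.250)² × (0.6174)⁴ = 0.06250 × 0.1453 = 0.009082.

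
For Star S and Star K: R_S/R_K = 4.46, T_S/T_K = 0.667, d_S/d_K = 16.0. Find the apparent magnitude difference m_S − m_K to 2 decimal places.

L_S/L_K = (4.46)²(0.667)⁴ = 3.937.
F_S/F_K = (L_S/L_K)/(d_S/d_K)² = 3.937/256.0 = 0.01538.
m_S − m_K = −2.5 log₁₀(0.01538) = 4.53.

4.53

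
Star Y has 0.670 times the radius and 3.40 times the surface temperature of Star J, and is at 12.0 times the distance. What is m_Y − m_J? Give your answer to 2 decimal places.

0.95

L_Y/L_J = (0.670)²(3.40)⁴ = 59.99.
F_Y/F_J = (L_Y/L_J)/(d_Y/d_J)² = 59.99/144.0 = 0.4166.
m_Y − m_J = −2.5 log₁₀(0.4166) = 0.95.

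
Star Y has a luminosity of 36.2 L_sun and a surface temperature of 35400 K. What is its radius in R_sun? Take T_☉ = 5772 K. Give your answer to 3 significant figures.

0.160 R_sun

R/R_☉ = √(L/L_☉) / (T/T_☉)² = √(36.2) / (6.133)²
       = 6.017 / 37.61 = 0.1600.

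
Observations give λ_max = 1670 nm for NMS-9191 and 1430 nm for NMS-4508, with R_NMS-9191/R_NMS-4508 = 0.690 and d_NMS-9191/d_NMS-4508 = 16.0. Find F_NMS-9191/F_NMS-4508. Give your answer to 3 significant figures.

Wien's law: T_NMS-9191/T_NMS-4508 = λ_NMS-4508/λ_NMS-9191 = 1430/1670 = 0.8563.
L_NMS-9191/L_NMS-4508 = (R_NMS-9191/R_NMS-4508)²(T_NMS-9191/T_NMS-4508)⁴ = (0.690)²(0.8563)⁴ = 0.2560.
F_NMS-9191/F_NMS-4508 = (L_NMS-9191/L_NMS-4508)/(d_NMS-9191/d_NMS-4508)² = 0.2560/(16.0)² = 9.999×10^-4.

0.00100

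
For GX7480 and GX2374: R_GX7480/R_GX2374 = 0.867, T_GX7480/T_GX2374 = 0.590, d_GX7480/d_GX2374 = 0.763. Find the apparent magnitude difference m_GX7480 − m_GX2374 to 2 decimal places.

L_GX7480/L_GX2374 = (0.867)²(0.590)⁴ = 0.09108.
F_GX7480/F_GX2374 = (L_GX7480/L_GX2374)/(d_GX7480/d_GX2374)² = 0.09108/0.5822 = 0.1565.
m_GX7480 − m_GX2374 = −2.5 log₁₀(0.1565) = 2.01.

2.01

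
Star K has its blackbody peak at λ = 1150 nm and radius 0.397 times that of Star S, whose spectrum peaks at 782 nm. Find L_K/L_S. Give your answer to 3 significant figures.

Wien's law gives T ∝ 1/λ_max, so T_K/T_S = λ_S/λ_K = 782/1150 = 0.6800.
Then L ∝ R²T⁴ gives L_K/L_S = (0.397)² × (0.6800)⁴ = 0.1576 × 0.2138 = 0.03370.

0.0337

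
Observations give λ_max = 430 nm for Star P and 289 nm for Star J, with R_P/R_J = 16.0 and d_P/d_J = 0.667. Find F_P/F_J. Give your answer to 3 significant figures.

117

Wien's law: T_P/T_J = λ_J/λ_P = 289/430 = 0.6721.
L_P/L_J = (R_P/R_J)²(T_P/T_J)⁴ = (16.0)²(0.6721)⁴ = 52.23.
F_P/F_J = (L_P/L_J)/(d_P/d_J)² = 52.23/(0.667)² = 117.4.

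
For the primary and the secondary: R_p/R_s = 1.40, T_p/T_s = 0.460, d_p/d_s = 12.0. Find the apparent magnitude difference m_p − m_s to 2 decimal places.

8.04

L_p/L_s = (1.40)²(0.460)⁴ = 0.08776.
F_p/F_s = (L_p/L_s)/(d_p/d_s)² = 0.08776/144.0 = 6.094×10^-4.
m_p − m_s = −2.5 log₁₀(6.094×10^-4) = 8.04.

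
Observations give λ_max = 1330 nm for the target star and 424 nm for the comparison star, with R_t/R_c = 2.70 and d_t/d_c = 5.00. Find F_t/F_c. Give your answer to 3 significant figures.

0.00301

Wien's law: T_t/T_c = λ_c/λ_t = 424/1330 = 0.3188.
L_t/L_c = (R_t/R_c)²(T_t/T_c)⁴ = (2.70)²(0.3188)⁴ = 0.07530.
F_t/F_c = (L_t/L_c)/(d_t/d_c)² = 0.07530/(5.00)² = 0.003012.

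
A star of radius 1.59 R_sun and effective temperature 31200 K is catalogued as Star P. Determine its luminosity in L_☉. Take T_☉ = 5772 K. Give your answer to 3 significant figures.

L/L_☉ = (R/R_☉)² (T/T_☉)⁴ = (1.59)² × (31200/5772)⁴
       = 2.528 × (5.405)⁴ = 2.528 × 853.7 = 2158.

2.16×10^3 L_☉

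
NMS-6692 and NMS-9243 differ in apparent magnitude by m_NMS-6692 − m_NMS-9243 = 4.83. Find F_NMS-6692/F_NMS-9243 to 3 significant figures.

0.0117

F_NMS-6692/F_NMS-9243 = 10^(−(m_NMS-6692 − m_NMS-9243)/2.5) = 10^(-4.83/2.5) = 10^-1.932 = 0.01169.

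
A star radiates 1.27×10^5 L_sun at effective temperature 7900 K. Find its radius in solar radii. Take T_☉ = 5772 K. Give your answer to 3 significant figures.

190 solar radii

R/R_☉ = √(L/L_☉) / (T/T_☉)² = √(1.27×10^5) / (1.369)²
       = 356.4 / 1.873 = 190.2.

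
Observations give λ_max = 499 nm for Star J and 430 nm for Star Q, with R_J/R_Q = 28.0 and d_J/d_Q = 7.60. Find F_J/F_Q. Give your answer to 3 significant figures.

Wien's law: T_J/T_Q = λ_Q/λ_J = 430/499 = 0.8617.
L_J/L_Q = (R_J/R_Q)²(T_J/T_Q)⁴ = (28.0)²(0.8617)⁴ = 432.3.
F_J/F_Q = (L_J/L_Q)/(d_J/d_Q)² = 432.3/(7.60)² = 7.484.

7.48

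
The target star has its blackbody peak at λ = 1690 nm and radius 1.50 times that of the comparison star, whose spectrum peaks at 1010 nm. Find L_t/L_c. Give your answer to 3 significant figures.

Wien's law gives T ∝ 1/λ_max, so T_t/T_c = λ_c/λ_t = 1010/1690 = 0.5976.
Then L ∝ R²T⁴ gives L_t/L_c = (1.50)² × (0.5976)⁴ = 2.250 × 0.1276 = 0.2870.

0.287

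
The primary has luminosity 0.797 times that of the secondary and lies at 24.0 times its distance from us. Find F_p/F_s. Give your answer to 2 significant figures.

0.0014

F = L/(4πd²), so F_p/F_s = (L_p/L_s) / (d_p/d_s)²
= 0.797 / (24.0)² = 0.797 / 576.0 = 0.001384.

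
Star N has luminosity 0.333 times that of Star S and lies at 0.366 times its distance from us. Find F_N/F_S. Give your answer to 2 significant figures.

F = L/(4πd²), so F_N/F_S = (L_N/L_S) / (d_N/d_S)²
= 0.333 / (0.366)² = 0.333 / 0.1340 = 2.486.

2.5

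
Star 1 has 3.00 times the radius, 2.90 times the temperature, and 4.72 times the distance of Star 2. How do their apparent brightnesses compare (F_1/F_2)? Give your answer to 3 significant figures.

L_1/L_2 = (R_1/R_2)²(T_1/T_2)⁴ = (3.00)² × (2.90)⁴ = 636.6.
F_1/F_2 = (L_1/L_2)/(d_1/d_2)² = 636.6 / (4.72)² = 28.57.

28.6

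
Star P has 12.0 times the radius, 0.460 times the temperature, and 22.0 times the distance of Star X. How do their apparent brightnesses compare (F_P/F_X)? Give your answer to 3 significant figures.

0.0133

L_P/L_X = (R_P/R_X)²(T_P/T_X)⁴ = (12.0)² × (0.460)⁴ = 6.448.
F_P/F_X = (L_P/L_X)/(d_P/d_X)² = 6.448 / (22.0)² = 0.01332.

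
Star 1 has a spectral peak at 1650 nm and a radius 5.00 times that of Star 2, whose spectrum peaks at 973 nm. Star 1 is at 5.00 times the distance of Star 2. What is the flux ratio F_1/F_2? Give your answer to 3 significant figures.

Wien's law: T_1/T_2 = λ_2/λ_1 = 973/1650 = 0.5897.
L_1/L_2 = (R_1/R_2)²(T_1/T_2)⁴ = (5.00)²(0.5897)⁴ = 3.023.
F_1/F_2 = (L_1/L_2)/(d_1/d_2)² = 3.023/(5.00)² = 0.1209.

0.121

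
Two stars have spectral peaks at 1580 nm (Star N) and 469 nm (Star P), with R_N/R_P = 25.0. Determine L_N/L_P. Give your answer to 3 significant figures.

Wien's law gives T ∝ 1/λ_max, so T_N/T_P = λ_P/λ_N = 469/1580 = 0.2968.
Then L ∝ R²T⁴ gives L_N/L_P = (25.0)² × (0.2968)⁴ = 625.0 × 0.007764 = 4.852.

4.85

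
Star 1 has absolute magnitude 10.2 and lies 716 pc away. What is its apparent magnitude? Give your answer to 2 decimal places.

m = M + 5 log₁₀(d/10 pc) = 10.2 + 5 log₁₀(716/10)
  = 10.2 + 5 × 1.855 = 10.2 + 9.27 = 19.47.

19.47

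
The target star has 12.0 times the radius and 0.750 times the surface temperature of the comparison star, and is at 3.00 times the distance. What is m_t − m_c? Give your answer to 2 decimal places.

-1.76

L_t/L_c = (12.0)²(0.750)⁴ = 45.56.
F_t/F_c = (L_t/L_c)/(d_t/d_c)² = 45.56/9.000 = 5.062.
m_t − m_c = −2.5 log₁₀(5.062) = -1.76.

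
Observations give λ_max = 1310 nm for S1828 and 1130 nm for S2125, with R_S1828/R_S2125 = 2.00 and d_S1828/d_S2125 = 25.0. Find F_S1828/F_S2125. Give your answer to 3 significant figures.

Wien's law: T_S1828/T_S2125 = λ_S2125/λ_S1828 = 1130/1310 = 0.8626.
L_S1828/L_S2125 = (R_S1828/R_S2125)²(T_S1828/T_S2125)⁴ = (2.00)²(0.8626)⁴ = 2.215.
F_S1828/F_S2125 = (L_S1828/L_S2125)/(d_S1828/d_S2125)² = 2.215/(25.0)² = 0.003543.

0.00354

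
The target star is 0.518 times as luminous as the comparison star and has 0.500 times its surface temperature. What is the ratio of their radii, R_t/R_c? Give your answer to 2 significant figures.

2.9

L ∝ R²T⁴ gives R ∝ √L / T², so
R_t/R_c = √(0.518) / (0.500)² = 0.7197 / 0.2500 = 2.879.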